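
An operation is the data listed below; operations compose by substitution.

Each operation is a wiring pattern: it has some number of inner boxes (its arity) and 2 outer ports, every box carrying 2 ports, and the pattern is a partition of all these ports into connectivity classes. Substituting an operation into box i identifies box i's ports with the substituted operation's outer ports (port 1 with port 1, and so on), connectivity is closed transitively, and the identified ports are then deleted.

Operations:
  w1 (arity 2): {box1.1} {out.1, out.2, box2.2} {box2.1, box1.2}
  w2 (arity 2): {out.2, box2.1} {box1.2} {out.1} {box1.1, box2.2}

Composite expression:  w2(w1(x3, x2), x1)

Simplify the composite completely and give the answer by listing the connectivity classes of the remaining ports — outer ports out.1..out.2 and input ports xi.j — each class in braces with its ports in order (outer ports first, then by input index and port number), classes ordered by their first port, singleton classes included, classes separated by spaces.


{out.1} {out.2, x1.1} {x1.2, x2.2} {x2.1, x3.2} {x3.1}


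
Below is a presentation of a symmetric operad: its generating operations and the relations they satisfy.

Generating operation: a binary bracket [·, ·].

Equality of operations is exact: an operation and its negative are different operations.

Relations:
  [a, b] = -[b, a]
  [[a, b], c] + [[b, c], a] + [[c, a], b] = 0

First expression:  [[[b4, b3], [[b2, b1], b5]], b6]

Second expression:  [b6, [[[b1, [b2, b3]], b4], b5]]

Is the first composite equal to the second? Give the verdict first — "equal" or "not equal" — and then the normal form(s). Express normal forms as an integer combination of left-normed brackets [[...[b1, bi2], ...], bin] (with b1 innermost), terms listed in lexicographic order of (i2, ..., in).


not equal — first -[[[[[b1, b2], b5], b3], b4], b6] + [[[[[b1, b2], b5], b4], b3], b6], second -[[[[[b1, b2], b3], b4], b5], b6] + [[[[[b1, b3], b2], b4], b5], b6]


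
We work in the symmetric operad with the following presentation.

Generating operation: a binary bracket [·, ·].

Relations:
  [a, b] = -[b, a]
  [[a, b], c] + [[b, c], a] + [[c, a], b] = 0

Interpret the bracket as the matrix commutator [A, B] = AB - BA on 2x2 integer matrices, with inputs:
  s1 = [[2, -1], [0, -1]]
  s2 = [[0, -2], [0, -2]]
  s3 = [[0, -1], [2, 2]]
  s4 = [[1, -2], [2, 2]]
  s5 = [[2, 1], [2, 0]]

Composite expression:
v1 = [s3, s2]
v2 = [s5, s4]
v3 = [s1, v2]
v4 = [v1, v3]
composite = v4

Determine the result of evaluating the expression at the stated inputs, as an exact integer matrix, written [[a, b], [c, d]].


[s3, s2] = [[4, 6], [4, -4]]
[s5, s4] = [[6, -3], [-6, -6]]
[s1, [s5, s4]] = [[6, 3], [18, -6]]
[[s3, s2], [s1, [s5, s4]]] = [[96, -48], [-96, -96]]

[[96, -48], [-96, -96]]


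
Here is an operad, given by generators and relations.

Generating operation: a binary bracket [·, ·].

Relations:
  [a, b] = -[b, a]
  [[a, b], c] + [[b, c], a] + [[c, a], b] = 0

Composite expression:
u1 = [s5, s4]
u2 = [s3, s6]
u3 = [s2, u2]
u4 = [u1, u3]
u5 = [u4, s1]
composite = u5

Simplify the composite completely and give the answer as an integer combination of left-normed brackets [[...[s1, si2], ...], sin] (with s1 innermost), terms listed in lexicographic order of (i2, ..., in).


Antisymmetry and Jacobi reduce to s1-anchored left-normed brackets.
Composite bracket: [[[s5, s4], [s2, [s3, s6]]], s1]
Under [a, b] = ab - ba we get 32 signed associative words (2^5 = 32).
Words beginning with s1 determine it all:
  s1s2s3s6s4s5 (sign -1) contributes -[[[[[s1, s2], s3], s6], s4], s5]
  s1s2s3s6s5s4 (sign +1) contributes +[[[[[s1, s2], s3], s6], s5], s4]
  s1s2s6s3s4s5 (sign +1) contributes +[[[[[s1, s2], s6], s3], s4], s5]
  s1s2s6s3s5s4 (sign -1) contributes -[[[[[s1, s2], s6], s3], s5], s4]
  s1s3s6s2s4s5 (sign +1) contributes +[[[[[s1, s3], s6], s2], s4], s5]
  s1s3s6s2s5s4 (sign -1) contributes -[[[[[s1, s3], s6], s2], s5], s4]
  s1s4s5s2s3s6 (sign +1) contributes +[[[[[s1, s4], s5], s2], s3], s6]
  s1s4s5s2s6s3 (sign -1) contributes -[[[[[s1, s4], s5], s2], s6], s3]
  s1s4s5s3s6s2 (sign -1) contributes -[[[[[s1, s4], s5], s3], s6], s2]
  s1s4s5s6s3s2 (sign +1) contributes +[[[[[s1, s4], s5], s6], s3], s2]
  s1s5s4s2s3s6 (sign -1) contributes -[[[[[s1, s5], s4], s2], s3], s6]
  s1s5s4s2s6s3 (sign +1) contributes +[[[[[s1, s5], s4], s2], s6], s3]
  s1s5s4s3s6s2 (sign +1) contributes +[[[[[s1, s5], s4], s3], s6], s2]
  s1s5s4s6s3s2 (sign -1) contributes -[[[[[s1, s5], s4], s6], s3], s2]
  s1s6s3s2s4s5 (sign -1) contributes -[[[[[s1, s6], s3], s2], s4], s5]
  s1s6s3s2s5s4 (sign +1) contributes +[[[[[s1, s6], s3], s2], s5], s4]

-[[[[[s1, s2], s3], s6], s4], s5] + [[[[[s1, s2], s3], s6], s5], s4] + [[[[[s1, s2], s6], s3], s4], s5] - [[[[[s1, s2], s6], s3], s5], s4] + [[[[[s1, s3], s6], s2], s4], s5] - [[[[[s1, s3], s6], s2], s5], s4] + [[[[[s1, s4], s5], s2], s3], s6] - [[[[[s1, s4], s5], s2], s6], s3] - [[[[[s1, s4], s5], s3], s6], s2] + [[[[[s1, s4], s5], s6], s3], s2] - [[[[[s1, s5], s4], s2], s3], s6] + [[[[[s1, s5], s4], s2], s6], s3] + [[[[[s1, s5], s4], s3], s6], s2] - [[[[[s1, s5], s4], s6], s3], s2] - [[[[[s1, s6], s3], s2], s4], s5] + [[[[[s1, s6], s3], s2], s5], s4]


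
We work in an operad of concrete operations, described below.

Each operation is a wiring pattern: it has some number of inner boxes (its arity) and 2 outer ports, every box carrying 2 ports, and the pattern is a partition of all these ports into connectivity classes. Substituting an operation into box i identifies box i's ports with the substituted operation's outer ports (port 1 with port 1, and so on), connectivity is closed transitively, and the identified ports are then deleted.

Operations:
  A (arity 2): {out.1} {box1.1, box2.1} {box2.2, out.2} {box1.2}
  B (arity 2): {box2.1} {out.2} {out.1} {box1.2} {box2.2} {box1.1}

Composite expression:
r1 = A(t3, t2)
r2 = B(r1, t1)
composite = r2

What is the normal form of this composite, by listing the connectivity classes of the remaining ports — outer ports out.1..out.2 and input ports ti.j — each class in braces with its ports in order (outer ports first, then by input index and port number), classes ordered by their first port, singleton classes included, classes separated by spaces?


{out.1} {out.2} {t1.1} {t1.2} {t2.1, t3.1} {t2.2} {t3.2}

Connectivity passes through glued B-boundaries; trace each wire chain.
A over (t3, t2) gives {out.1} {out.2, t2.2} {t2.1, t3.1} {t3.2}, out.j being that stage's outer ports
B over (t3, t2, t1) gives {out.1} {out.2} {t1.1} {t1.2} {t2.1, t3.1} {t2.2} {t3.2}, out.j being that stage's outer ports


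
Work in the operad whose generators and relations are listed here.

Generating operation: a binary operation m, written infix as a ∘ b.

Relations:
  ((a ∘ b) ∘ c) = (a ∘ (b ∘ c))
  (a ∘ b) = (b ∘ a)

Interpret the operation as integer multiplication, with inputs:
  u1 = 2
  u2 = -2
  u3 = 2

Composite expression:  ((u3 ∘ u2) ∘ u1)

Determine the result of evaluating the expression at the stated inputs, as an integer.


-8

(u3 ∘ u2) = -4
((u3 ∘ u2) ∘ u1) = -8


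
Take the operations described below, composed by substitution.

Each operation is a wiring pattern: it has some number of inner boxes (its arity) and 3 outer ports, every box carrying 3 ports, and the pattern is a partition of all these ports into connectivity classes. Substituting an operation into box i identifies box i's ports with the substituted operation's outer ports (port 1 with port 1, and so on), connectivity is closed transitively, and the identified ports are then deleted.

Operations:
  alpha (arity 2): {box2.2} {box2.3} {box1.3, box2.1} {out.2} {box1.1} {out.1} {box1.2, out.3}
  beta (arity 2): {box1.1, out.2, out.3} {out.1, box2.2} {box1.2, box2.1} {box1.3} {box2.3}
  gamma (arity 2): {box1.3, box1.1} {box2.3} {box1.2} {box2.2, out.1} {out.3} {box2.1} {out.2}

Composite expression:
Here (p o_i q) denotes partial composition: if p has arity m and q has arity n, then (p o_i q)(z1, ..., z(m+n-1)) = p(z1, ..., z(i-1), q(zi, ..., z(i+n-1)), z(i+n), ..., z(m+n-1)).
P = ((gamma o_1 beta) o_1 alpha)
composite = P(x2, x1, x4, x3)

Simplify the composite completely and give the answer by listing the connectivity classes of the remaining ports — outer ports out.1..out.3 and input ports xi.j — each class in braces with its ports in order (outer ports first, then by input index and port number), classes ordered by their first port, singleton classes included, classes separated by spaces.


{out.1, x3.2} {out.2} {out.3} {x1.1, x2.3} {x1.2} {x1.3} {x2.1} {x2.2} {x3.1} {x3.3} {x4.1} {x4.2} {x4.3}

Reachability decides: close wires over gamma-identified ports.
stage alpha: inputs (x2, x1), connectivity {out.1} {out.2} {out.3, x2.2} {x1.1, x2.3} {x1.2} {x1.3} {x2.1}, out.j its boundary
stage beta: inputs (x2, x1, x4), connectivity {out.1, x4.2} {out.2, out.3} {x1.1, x2.3} {x1.2} {x1.3} {x2.1} {x2.2} {x4.1} {x4.3}, out.j its boundary
stage gamma: inputs (x2, x1, x4, x3), connectivity {out.1, x3.2} {out.2} {out.3} {x1.1, x2.3} {x1.2} {x1.3} {x2.1} {x2.2} {x3.1} {x3.3} {x4.1} {x4.2} {x4.3}, out.j its boundary


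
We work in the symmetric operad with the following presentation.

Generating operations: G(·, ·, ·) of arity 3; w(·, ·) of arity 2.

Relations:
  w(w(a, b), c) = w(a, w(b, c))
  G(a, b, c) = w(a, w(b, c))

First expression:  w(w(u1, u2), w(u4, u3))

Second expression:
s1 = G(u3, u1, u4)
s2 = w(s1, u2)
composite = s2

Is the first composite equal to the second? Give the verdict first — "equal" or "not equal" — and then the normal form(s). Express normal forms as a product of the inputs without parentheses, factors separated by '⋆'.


not equal — first u1 ⋆ u2 ⋆ u4 ⋆ u3, second u3 ⋆ u1 ⋆ u4 ⋆ u2

The first composite normalizes to u1 ⋆ u2 ⋆ u4 ⋆ u3
The second composite normalizes to u3 ⋆ u1 ⋆ u4 ⋆ u2
Distinct normal forms: not equal.


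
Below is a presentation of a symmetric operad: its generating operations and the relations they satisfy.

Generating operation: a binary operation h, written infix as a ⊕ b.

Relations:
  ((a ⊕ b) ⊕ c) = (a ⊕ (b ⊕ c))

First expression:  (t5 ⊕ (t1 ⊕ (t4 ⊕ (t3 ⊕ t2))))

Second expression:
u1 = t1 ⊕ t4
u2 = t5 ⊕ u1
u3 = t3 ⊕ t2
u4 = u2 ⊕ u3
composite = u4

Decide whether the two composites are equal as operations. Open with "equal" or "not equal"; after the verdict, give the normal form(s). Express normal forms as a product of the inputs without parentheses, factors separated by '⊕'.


The first expression reduces to t5 ⊕ t1 ⊕ t4 ⊕ t3 ⊕ t2
The second expression reduces to t5 ⊕ t1 ⊕ t4 ⊕ t3 ⊕ t2
The forms coincide; equal.

equal; both compose to t5 ⊕ t1 ⊕ t4 ⊕ t3 ⊕ t2


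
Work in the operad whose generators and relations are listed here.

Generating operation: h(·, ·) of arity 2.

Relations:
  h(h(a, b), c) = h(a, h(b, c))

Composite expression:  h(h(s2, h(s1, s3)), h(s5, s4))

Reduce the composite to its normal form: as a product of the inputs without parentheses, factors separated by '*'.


s2 * s1 * s3 * s5 * s4

All parenthesizations of h agree; list the s-inputs left to right.
h(s1, s3) unparenthesizes to s1 * s3
h(s2, h(s1, s3)) unparenthesizes to s2 * s1 * s3
h(s5, s4) unparenthesizes to s5 * s4
h(h(s2, h(s1, s3)), h(s5, s4)) unparenthesizes to s2 * s1 * s3 * s5 * s4


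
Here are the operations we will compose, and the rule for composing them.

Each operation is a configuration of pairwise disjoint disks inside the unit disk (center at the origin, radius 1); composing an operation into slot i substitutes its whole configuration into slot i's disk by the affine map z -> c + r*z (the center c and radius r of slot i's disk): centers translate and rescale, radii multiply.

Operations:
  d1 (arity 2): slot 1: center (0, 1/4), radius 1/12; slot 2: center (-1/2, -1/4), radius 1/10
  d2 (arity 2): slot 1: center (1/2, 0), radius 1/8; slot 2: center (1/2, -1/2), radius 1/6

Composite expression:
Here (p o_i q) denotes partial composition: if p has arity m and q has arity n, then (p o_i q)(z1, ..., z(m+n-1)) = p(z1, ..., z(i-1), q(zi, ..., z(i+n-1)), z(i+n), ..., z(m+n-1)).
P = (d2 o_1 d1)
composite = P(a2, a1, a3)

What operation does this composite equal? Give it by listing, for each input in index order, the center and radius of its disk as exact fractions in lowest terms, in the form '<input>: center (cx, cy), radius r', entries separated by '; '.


a1: center (7/16, -1/32), radius 1/80; a2: center (1/2, 1/32), radius 1/96; a3: center (1/2, -1/2), radius 1/6

Nesting under d2 composes maps z -> c + r*z down each a-path.
for a2, the 2-step affine chain lands on center (1/2, 1/32), radius 1/96
for a1, the 2-step affine chain lands on center (7/16, -1/32), radius 1/80
for a3, the 1-step affine chain lands on center (1/2, -1/2), radius 1/6


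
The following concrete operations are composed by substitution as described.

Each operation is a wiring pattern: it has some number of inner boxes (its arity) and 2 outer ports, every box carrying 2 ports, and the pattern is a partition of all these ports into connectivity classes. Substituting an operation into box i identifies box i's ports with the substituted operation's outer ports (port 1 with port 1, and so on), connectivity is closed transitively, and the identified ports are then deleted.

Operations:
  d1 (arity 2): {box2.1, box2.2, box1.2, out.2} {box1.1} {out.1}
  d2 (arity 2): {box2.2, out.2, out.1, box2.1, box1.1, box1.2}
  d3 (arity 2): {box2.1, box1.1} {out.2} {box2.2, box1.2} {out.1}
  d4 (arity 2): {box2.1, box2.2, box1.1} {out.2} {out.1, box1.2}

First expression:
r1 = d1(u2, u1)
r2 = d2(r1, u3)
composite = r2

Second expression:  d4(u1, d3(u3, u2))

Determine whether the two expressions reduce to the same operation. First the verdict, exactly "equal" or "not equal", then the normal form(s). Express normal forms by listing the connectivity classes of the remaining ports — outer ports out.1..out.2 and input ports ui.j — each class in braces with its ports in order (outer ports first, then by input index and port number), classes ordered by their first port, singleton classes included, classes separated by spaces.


The first composite normalizes to {out.1, out.2, u1.1, u1.2, u2.2, u3.1, u3.2} {u2.1}
The second composite normalizes to {out.1, u1.2} {out.2} {u1.1} {u2.1, u3.1} {u2.2, u3.2}
Different reductions; not equal.

not equal: they reduce to {out.1, out.2, u1.1, u1.2, u2.2, u3.1, u3.2} {u2.1} and {out.1, u1.2} {out.2} {u1.1} {u2.1, u3.1} {u2.2, u3.2}


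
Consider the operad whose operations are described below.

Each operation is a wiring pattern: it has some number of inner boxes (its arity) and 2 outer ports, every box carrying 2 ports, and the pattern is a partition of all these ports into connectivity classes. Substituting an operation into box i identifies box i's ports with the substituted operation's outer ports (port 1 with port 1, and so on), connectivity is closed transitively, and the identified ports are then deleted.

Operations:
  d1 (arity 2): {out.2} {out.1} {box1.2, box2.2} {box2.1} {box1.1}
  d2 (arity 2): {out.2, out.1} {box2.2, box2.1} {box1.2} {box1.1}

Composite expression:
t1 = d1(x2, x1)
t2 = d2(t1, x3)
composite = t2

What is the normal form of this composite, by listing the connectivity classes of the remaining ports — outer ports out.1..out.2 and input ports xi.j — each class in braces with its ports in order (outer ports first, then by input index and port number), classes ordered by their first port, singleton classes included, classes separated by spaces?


Connectivity passes through glued d2-boundaries; trace each wire chain.
d1 over (x2, x1) gives {out.1} {out.2} {x1.1} {x1.2, x2.2} {x2.1}, out.j being that stage's outer ports
d2 over (x2, x1, x3) gives {out.1, out.2} {x1.1} {x1.2, x2.2} {x2.1} {x3.1, x3.2}, out.j being that stage's outer ports

{out.1, out.2} {x1.1} {x1.2, x2.2} {x2.1} {x3.1, x3.2}


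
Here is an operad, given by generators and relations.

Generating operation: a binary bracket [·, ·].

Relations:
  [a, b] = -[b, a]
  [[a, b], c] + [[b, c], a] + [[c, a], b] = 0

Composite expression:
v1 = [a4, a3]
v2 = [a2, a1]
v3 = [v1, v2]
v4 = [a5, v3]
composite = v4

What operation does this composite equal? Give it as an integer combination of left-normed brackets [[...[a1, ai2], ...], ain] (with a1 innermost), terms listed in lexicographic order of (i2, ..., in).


[[[[a1, a2], a3], a4], a5] - [[[[a1, a2], a4], a3], a5]

Skip Jacobi rewriting: expand, keep a1-initial words, read off terms.
Composite bracket: [a5, [[a4, a3], [a2, a1]]]
Each bracket splits as ab - ba, giving 16 signed words (2^4 = 16).
Keep just the words that open with a1:
  from a1a2a3a4a5, sign +1: term +[[[[a1, a2], a3], a4], a5]
  from a1a2a4a3a5, sign -1: term -[[[[a1, a2], a4], a3], a5]


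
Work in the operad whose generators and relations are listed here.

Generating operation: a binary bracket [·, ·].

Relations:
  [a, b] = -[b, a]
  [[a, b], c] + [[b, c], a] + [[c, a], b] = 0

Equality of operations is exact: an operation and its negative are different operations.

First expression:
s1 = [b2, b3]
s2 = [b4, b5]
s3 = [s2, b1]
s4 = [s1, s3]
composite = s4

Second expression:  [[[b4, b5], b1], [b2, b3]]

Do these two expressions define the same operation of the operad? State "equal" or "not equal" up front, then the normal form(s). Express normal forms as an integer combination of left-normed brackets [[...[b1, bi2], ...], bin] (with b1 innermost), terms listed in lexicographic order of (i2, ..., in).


not equal; the first gives [[[[b1, b4], b5], b2], b3] - [[[[b1, b4], b5], b3], b2] - [[[[b1, b5], b4], b2], b3] + [[[[b1, b5], b4], b3], b2] and the second -[[[[b1, b4], b5], b2], b3] + [[[[b1, b4], b5], b3], b2] + [[[[b1, b5], b4], b2], b3] - [[[[b1, b5], b4], b3], b2]


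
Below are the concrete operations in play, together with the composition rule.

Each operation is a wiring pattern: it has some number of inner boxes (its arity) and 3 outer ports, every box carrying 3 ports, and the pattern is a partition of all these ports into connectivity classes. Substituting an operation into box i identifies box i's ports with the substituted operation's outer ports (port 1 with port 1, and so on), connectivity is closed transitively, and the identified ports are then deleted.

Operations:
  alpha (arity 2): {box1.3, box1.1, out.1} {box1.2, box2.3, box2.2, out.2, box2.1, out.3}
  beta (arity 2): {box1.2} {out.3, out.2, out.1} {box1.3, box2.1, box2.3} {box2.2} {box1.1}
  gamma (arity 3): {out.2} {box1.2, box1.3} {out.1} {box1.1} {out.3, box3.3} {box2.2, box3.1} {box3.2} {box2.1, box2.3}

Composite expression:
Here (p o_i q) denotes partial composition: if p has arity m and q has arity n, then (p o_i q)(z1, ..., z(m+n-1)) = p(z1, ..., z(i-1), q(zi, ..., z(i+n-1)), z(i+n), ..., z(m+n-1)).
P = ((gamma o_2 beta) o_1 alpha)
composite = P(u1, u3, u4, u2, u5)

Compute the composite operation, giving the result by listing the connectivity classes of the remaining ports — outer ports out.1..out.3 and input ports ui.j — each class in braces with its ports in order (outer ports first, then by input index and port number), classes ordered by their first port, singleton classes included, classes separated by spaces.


{out.1} {out.2} {out.3, u5.3} {u1.1, u1.3} {u1.2, u3.1, u3.2, u3.3} {u2.1, u2.3, u4.3} {u2.2} {u4.1} {u4.2} {u5.1} {u5.2}

Two ports join when wires chain via gamma-identified ports.
after alpha, the pattern on (u1, u3) reads {out.1, u1.1, u1.3} {out.2, out.3, u1.2, u3.1, u3.2, u3.3} (out.j = its outer ports)
after beta, the pattern on (u4, u2) reads {out.1, out.2, out.3} {u2.1, u2.3, u4.3} {u2.2} {u4.1} {u4.2} (out.j = its outer ports)
after gamma, the pattern on (u1, u3, u4, u2, u5) reads {out.1} {out.2} {out.3, u5.3} {u1.1, u1.3} {u1.2, u3.1, u3.2, u3.3} {u2.1, u2.3, u4.3} {u2.2} {u4.1} {u4.2} {u5.1} {u5.2} (out.j = its outer ports)


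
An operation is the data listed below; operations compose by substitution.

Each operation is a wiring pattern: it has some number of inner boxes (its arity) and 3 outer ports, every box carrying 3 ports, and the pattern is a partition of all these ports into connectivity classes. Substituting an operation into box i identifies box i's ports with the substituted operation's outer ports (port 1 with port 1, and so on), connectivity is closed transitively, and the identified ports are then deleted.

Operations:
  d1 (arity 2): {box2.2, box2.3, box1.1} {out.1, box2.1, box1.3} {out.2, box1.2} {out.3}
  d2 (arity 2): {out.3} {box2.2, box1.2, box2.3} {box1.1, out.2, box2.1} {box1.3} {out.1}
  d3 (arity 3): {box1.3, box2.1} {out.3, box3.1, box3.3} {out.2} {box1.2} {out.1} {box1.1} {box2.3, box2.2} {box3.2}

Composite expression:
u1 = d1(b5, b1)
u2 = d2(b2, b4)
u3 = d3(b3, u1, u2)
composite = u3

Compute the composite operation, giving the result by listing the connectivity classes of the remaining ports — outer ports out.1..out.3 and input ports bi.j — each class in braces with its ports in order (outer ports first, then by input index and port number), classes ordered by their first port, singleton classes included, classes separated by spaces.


{out.1} {out.2} {out.3} {b1.1, b3.3, b5.3} {b1.2, b1.3, b5.1} {b2.1, b4.1} {b2.2, b4.2, b4.3} {b2.3} {b3.1} {b3.2} {b5.2}

After gluing at d3, chains via deleted ports link the b-ports.
through d1, on inputs (b5, b1): {out.1, b1.1, b5.3} {out.2, b5.2} {out.3} {b1.2, b1.3, b5.1} (out.j = stage outer ports)
through d2, on inputs (b2, b4): {out.1} {out.2, b2.1, b4.1} {out.3} {b2.2, b4.2, b4.3} {b2.3} (out.j = stage outer ports)
through d3, on inputs (b3, b5, b1, b2, b4): {out.1} {out.2} {out.3} {b1.1, b3.3, b5.3} {b1.2, b1.3, b5.1} {b2.1, b4.1} {b2.2, b4.2, b4.3} {b2.3} {b3.1} {b3.2} {b5.2} (out.j = stage outer ports)


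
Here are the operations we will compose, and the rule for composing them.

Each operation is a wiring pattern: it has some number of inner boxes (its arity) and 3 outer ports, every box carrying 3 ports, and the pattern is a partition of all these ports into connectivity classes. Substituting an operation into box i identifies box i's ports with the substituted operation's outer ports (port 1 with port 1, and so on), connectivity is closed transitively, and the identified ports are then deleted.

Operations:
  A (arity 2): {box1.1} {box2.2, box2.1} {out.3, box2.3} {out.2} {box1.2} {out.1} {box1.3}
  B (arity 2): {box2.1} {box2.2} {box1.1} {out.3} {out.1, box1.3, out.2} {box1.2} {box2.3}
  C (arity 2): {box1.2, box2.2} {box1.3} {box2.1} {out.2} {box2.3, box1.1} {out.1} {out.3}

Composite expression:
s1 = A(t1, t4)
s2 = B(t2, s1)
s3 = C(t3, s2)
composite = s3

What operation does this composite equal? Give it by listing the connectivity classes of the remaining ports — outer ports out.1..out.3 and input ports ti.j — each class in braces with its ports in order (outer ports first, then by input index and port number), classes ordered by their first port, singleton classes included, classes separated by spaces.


{out.1} {out.2} {out.3} {t1.1} {t1.2} {t1.3} {t2.1} {t2.2} {t2.3, t3.2} {t3.1} {t3.3} {t4.1, t4.2} {t4.3}

Connectivity passes through glued C-boundaries; trace each wire chain.
stage A: inputs (t1, t4), connectivity {out.1} {out.2} {out.3, t4.3} {t1.1} {t1.2} {t1.3} {t4.1, t4.2}, out.j its boundary
stage B: inputs (t2, t1, t4), connectivity {out.1, out.2, t2.3} {out.3} {t1.1} {t1.2} {t1.3} {t2.1} {t2.2} {t4.1, t4.2} {t4.3}, out.j its boundary
stage C: inputs (t3, t2, t1, t4), connectivity {out.1} {out.2} {out.3} {t1.1} {t1.2} {t1.3} {t2.1} {t2.2} {t2.3, t3.2} {t3.1} {t3.3} {t4.1, t4.2} {t4.3}, out.j its boundary


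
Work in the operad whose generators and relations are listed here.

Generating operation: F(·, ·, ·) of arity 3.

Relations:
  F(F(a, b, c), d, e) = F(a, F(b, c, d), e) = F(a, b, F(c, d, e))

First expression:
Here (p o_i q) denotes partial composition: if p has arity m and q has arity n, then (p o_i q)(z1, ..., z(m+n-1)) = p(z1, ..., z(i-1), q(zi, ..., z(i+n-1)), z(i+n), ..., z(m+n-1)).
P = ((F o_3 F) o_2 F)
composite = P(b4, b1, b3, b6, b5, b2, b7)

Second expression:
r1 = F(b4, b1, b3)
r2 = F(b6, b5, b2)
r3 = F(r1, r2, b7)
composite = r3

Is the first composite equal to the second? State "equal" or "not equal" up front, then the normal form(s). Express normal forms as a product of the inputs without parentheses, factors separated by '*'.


equal — both sides give b4 * b1 * b3 * b6 * b5 * b2 * b7

The first composite normalizes to b4 * b1 * b3 * b6 * b5 * b2 * b7
The second composite normalizes to b4 * b1 * b3 * b6 * b5 * b2 * b7
Both agree, so they are equal.


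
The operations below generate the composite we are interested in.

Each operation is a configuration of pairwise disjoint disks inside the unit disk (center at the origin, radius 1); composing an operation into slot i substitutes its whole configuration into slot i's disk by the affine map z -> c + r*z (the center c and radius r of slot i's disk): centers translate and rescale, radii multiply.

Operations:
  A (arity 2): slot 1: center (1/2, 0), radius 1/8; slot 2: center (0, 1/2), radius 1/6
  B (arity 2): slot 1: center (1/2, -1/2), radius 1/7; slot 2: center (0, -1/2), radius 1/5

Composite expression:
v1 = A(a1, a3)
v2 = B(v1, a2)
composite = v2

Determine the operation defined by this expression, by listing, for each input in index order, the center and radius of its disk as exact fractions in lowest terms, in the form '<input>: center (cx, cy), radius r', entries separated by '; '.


a1: center (4/7, -1/2), radius 1/56; a2: center (0, -1/2), radius 1/5; a3: center (1/2, -3/7), radius 1/42


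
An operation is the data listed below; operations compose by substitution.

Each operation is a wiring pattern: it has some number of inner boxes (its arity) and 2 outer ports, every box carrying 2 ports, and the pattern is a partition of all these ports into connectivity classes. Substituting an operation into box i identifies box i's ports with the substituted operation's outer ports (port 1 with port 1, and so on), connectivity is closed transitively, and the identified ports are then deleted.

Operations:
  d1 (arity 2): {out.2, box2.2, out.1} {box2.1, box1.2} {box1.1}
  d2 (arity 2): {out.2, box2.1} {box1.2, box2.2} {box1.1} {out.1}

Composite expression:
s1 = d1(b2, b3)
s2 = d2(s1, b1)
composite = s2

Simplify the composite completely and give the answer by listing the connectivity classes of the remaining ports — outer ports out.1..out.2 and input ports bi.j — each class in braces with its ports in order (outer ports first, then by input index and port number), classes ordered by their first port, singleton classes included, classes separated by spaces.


After gluing at d2, chains via deleted ports link the b-ports.
d1 over (b2, b3) gives {out.1, out.2, b3.2} {b2.1} {b2.2, b3.1}, out.j being that stage's outer ports
d2 over (b2, b3, b1) gives {out.1} {out.2, b1.1} {b1.2, b3.2} {b2.1} {b2.2, b3.1}, out.j being that stage's outer ports

{out.1} {out.2, b1.1} {b1.2, b3.2} {b2.1} {b2.2, b3.1}


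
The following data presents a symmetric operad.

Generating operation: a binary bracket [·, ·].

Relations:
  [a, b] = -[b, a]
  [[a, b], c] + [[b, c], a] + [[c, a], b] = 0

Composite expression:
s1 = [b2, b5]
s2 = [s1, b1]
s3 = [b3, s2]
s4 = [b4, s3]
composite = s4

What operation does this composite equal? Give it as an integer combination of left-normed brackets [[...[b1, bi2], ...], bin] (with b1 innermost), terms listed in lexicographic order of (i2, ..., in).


-[[[[b1, b2], b5], b3], b4] + [[[[b1, b5], b2], b3], b4]

In the tensor algebra, words opening b1 carry the b1-anchored form.
Composite bracket: [b4, [b3, [[b2, b5], b1]]]
Each bracket splits as ab - ba, giving 16 signed words (2^4 = 16).
Words beginning with b1 determine it all:
  sign of b1b2b5b3b4 is -1, so it contributes -[[[[b1, b2], b5], b3], b4]
  sign of b1b5b2b3b4 is +1, so it contributes +[[[[b1, b5], b2], b3], b4]


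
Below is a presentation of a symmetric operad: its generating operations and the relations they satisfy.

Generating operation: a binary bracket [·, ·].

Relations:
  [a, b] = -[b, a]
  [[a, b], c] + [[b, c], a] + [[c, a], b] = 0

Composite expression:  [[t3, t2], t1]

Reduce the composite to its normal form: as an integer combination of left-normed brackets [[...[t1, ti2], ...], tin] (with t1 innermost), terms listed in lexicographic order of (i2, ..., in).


[[t1, t2], t3] - [[t1, t3], t2]

Expand each bracket as ab - ba; the t1-initial words give the coefficients.
Composite bracket: [[t3, t2], t1]
Full expansion: 4 signed words from ab - ba (2^2 = 4).
Keep just the words that open with t1:
  t1t2t3 appears with sign +1, giving the term +[[t1, t2], t3]
  t1t3t2 appears with sign -1, giving the term -[[t1, t3], t2]


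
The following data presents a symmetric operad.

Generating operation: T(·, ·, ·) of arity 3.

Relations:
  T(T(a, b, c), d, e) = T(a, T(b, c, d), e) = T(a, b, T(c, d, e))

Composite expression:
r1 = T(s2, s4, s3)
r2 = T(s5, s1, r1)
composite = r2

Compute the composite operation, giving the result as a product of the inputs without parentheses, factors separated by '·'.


s5 · s1 · s2 · s4 · s3

All parenthesizations of T agree; list the s-inputs left to right.
T(s2, s4, s3) collapses to s2 · s4 · s3
T(s5, s1, T(s2, s4, s3)) collapses to s5 · s1 · s2 · s4 · s3


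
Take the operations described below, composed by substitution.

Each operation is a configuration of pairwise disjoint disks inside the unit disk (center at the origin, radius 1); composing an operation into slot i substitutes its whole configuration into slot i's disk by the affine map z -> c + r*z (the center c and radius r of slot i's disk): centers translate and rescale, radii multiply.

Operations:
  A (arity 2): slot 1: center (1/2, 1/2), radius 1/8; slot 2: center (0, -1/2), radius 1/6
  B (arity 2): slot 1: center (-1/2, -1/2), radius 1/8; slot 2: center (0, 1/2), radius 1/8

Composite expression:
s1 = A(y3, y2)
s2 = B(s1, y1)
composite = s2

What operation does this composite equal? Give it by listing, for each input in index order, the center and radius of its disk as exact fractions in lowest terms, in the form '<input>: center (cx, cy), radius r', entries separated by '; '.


y1: center (0, 1/2), radius 1/8; y2: center (-1/2, -9/16), radius 1/48; y3: center (-7/16, -7/16), radius 1/64

Below B, radii multiply path by path; the y-disk centers shift.
y3 passes through 2 substitutions, ending at center (-7/16, -7/16), radius 1/64
y2 passes through 2 substitutions, ending at center (-1/2, -9/16), radius 1/48
y1 passes through 1 substitution, ending at center (0, 1/2), radius 1/8


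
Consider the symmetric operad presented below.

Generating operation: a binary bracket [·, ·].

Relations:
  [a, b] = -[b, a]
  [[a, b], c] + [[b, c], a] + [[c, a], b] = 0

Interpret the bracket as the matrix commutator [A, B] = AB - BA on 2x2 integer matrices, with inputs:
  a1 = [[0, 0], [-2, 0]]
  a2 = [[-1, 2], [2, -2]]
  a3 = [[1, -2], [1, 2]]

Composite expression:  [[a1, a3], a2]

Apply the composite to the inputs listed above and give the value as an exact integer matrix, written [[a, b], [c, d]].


[[-4, -16], [18, 4]]

[a1, a3] = [[-4, 0], [2, 4]]
[[a1, a3], a2] = [[-4, -16], [18, 4]]


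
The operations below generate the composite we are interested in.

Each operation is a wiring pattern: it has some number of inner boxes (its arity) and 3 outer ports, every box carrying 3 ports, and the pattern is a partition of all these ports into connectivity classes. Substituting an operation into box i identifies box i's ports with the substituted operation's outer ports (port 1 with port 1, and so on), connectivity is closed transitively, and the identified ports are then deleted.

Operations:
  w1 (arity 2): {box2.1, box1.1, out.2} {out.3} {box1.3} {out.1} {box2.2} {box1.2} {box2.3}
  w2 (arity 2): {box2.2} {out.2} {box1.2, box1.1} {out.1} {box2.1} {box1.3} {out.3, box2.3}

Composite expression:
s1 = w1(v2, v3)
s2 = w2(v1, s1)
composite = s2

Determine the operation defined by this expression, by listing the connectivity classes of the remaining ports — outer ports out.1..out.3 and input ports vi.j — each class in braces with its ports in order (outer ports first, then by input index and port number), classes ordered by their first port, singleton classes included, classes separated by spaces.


{out.1} {out.2} {out.3} {v1.1, v1.2} {v1.3} {v2.1, v3.1} {v2.2} {v2.3} {v3.2} {v3.3}

After gluing at w2, chains via deleted ports link the v-ports.
through w1, on inputs (v2, v3): {out.1} {out.2, v2.1, v3.1} {out.3} {v2.2} {v2.3} {v3.2} {v3.3} (out.j = stage outer ports)
through w2, on inputs (v1, v2, v3): {out.1} {out.2} {out.3} {v1.1, v1.2} {v1.3} {v2.1, v3.1} {v2.2} {v2.3} {v3.2} {v3.3} (out.j = stage outer ports)


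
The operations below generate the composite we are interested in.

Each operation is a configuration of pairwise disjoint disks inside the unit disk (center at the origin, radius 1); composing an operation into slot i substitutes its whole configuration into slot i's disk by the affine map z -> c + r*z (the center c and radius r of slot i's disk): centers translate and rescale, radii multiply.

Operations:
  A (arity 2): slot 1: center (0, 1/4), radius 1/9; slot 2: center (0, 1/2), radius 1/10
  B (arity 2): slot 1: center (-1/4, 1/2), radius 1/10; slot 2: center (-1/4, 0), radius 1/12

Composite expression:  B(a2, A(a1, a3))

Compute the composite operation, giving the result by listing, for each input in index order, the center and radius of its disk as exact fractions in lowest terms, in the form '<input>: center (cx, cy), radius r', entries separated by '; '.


a1: center (-1/4, 1/48), radius 1/108; a2: center (-1/4, 1/2), radius 1/10; a3: center (-1/4, 1/24), radius 1/120

Each a-disk chains the slot maps above it in B; radii multiply.
tracing a2 down its 1-map path: center (-1/4, 1/2), radius 1/10
tracing a1 down its 2-map path: center (-1/4, 1/48), radius 1/108
tracing a3 down its 2-map path: center (-1/4, 1/24), radius 1/120


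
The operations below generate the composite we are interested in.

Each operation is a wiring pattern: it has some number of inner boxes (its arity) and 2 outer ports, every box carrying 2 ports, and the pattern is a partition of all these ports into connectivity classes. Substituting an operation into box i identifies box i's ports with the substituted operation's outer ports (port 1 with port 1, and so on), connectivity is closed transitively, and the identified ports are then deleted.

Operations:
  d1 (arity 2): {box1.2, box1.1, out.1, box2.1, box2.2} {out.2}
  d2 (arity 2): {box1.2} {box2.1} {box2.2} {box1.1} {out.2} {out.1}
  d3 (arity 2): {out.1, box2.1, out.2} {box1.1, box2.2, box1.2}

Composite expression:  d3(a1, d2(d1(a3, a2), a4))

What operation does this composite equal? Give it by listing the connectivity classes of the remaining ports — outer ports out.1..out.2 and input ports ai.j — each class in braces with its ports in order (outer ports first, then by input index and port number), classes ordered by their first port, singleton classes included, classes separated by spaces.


After gluing at d3, chains via deleted ports link the a-ports.
through d1, on inputs (a3, a2): {out.1, a2.1, a2.2, a3.1, a3.2} {out.2} (out.j = stage outer ports)
through d2, on inputs (a3, a2, a4): {out.1} {out.2} {a2.1, a2.2, a3.1, a3.2} {a4.1} {a4.2} (out.j = stage outer ports)
through d3, on inputs (a1, a3, a2, a4): {out.1, out.2} {a1.1, a1.2} {a2.1, a2.2, a3.1, a3.2} {a4.1} {a4.2} (out.j = stage outer ports)

{out.1, out.2} {a1.1, a1.2} {a2.1, a2.2, a3.1, a3.2} {a4.1} {a4.2}


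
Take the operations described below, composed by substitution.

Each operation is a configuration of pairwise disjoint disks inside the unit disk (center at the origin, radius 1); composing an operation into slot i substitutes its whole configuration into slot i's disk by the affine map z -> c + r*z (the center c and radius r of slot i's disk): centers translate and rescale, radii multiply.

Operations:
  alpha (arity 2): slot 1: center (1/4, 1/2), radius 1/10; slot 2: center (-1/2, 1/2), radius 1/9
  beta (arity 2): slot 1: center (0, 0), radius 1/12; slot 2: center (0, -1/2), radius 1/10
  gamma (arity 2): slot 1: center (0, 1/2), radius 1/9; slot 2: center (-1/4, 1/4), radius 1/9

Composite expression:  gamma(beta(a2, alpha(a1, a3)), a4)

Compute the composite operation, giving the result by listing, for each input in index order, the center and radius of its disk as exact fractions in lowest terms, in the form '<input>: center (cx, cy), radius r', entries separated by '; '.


a1: center (1/360, 9/20), radius 1/900; a2: center (0, 1/2), radius 1/108; a3: center (-1/180, 9/20), radius 1/810; a4: center (-1/4, 1/4), radius 1/9

Affine substitution under gamma: radii multiply and a-centers shift.
a2 passes through 2 substitutions, ending at center (0, 1/2), radius 1/108
a1 passes through 3 substitutions, ending at center (1/360, 9/20), radius 1/900
a3 passes through 3 substitutions, ending at center (-1/180, 9/20), radius 1/810
a4 passes through 1 substitution, ending at center (-1/4, 1/4), radius 1/9


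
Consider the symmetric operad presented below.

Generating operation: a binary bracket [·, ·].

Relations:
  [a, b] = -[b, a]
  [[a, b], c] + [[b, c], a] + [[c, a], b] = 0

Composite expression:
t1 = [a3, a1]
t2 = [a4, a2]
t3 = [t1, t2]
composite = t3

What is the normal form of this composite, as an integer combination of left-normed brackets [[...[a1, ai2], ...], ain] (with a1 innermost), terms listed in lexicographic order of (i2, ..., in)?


[[[a1, a3], a2], a4] - [[[a1, a3], a4], a2]

Antisymmetry and Jacobi reduce to a1-anchored left-normed brackets.
Composite bracket: [[a3, a1], [a4, a2]]
The bracket unfolds into 8 signed words via [a, b] = ab - ba (2^3 = 8).
Keep just the words that open with a1:
  a1a3a2a4 (sign +1) contributes +[[[a1, a3], a2], a4]
  a1a3a4a2 (sign -1) contributes -[[[a1, a3], a4], a2]


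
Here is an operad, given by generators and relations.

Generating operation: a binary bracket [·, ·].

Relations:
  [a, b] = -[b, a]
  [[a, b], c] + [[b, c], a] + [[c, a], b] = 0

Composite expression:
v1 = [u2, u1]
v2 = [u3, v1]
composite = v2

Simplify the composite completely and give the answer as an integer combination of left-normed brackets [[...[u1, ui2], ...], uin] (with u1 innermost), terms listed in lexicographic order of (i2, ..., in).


Skip Jacobi rewriting: expand, keep u1-initial words, read off terms.
Composite bracket: [u3, [u2, u1]]
Applying ab - ba throughout gives 4 signed words (2^2 = 4).
Only words starting with u1 matter:
  from u1u2u3, sign +1: term +[[u1, u2], u3]

[[u1, u2], u3]


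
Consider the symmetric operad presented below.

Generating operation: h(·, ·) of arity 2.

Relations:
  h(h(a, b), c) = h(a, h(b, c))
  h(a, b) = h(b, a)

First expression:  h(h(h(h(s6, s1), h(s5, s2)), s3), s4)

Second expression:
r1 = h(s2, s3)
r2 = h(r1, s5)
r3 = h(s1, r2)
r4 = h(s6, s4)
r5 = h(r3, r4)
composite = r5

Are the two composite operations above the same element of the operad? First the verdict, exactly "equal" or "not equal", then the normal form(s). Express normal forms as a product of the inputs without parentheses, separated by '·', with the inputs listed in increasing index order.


equal; both compose to s1 · s2 · s3 · s4 · s5 · s6

Normal form of the first expression: s1 · s2 · s3 · s4 · s5 · s6
Normal form of the second expression: s1 · s2 · s3 · s4 · s5 · s6
Both agree, so they are equal.


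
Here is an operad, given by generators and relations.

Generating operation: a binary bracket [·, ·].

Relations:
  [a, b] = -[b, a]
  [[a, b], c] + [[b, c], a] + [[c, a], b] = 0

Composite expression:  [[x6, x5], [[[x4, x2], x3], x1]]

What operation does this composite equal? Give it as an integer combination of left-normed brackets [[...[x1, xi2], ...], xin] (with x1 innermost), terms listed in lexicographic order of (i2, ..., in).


[[[[[x1, x2], x4], x3], x5], x6] - [[[[[x1, x2], x4], x3], x6], x5] - [[[[[x1, x3], x2], x4], x5], x6] + [[[[[x1, x3], x2], x4], x6], x5] + [[[[[x1, x3], x4], x2], x5], x6] - [[[[[x1, x3], x4], x2], x6], x5] - [[[[[x1, x4], x2], x3], x5], x6] + [[[[[x1, x4], x2], x3], x6], x5]

In the tensor algebra, words opening x1 carry the x1-anchored form.
Composite bracket: [[x6, x5], [[[x4, x2], x3], x1]]
The bracket unfolds into 32 signed words via [a, b] = ab - ba (2^5 = 32).
Words beginning with x1 determine it all:
  the word x1x2x4x3x5x6 carries sign +1 and contributes +[[[[[x1, x2], x4], x3], x5], x6]
  the word x1x2x4x3x6x5 carries sign -1 and contributes -[[[[[x1, x2], x4], x3], x6], x5]
  the word x1x3x2x4x5x6 carries sign -1 and contributes -[[[[[x1, x3], x2], x4], x5], x6]
  the word x1x3x2x4x6x5 carries sign +1 and contributes +[[[[[x1, x3], x2], x4], x6], x5]
  the word x1x3x4x2x5x6 carries sign +1 and contributes +[[[[[x1, x3], x4], x2], x5], x6]
  the word x1x3x4x2x6x5 carries sign -1 and contributes -[[[[[x1, x3], x4], x2], x6], x5]
  the word x1x4x2x3x5x6 carries sign -1 and contributes -[[[[[x1, x4], x2], x3], x5], x6]
  the word x1x4x2x3x6x5 carries sign +1 and contributes +[[[[[x1, x4], x2], x3], x6], x5]
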